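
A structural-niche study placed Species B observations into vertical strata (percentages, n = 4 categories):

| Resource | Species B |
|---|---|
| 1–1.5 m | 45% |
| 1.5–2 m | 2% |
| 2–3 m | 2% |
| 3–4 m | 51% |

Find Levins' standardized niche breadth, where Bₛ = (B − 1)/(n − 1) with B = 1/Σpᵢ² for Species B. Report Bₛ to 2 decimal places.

Convert percentages to proportions (divide by 100).
Σpᵢ² = 0.45² + 0.02² + 0.02² + 0.51² = 0.2025 + 0.0004 + 0.0004 + 0.2601 = 0.4634
B = 1 / 0.4634 = 2.1580
Bₛ = (B − 1)/(n − 1) = (2.1580 − 1)/(4 − 1) = 1.1580/3 = 0.3860

0.39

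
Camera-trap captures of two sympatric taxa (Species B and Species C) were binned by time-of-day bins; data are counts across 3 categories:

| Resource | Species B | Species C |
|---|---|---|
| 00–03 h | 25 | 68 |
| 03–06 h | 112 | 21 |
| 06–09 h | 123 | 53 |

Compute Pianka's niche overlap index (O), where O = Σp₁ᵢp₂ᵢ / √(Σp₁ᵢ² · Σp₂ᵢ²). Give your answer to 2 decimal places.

Proportions for Species B (n=260): 25/260=0.0962, 112/260=0.4308, 123/260=0.4731
Proportions for Species C (n=142): 68/142=0.4789, 21/142=0.1479, 53/142=0.3732
Σ p₁ᵢp₂ᵢ = 0.046070 + 0.063715 + 0.176561 = 0.286346
Σp_1ᵢ² = 0.0962² + 0.4308² + 0.4731² = 0.009254 + 0.185589 + 0.223824 = 0.418667
Σp_2ᵢ² = 0.4789² + 0.1479² + 0.3732² = 0.229345 + 0.021874 + 0.139278 = 0.390497
O = 0.286346 / √(0.418667 × 0.390497) = 0.286346 / 0.4043368 = 0.7082

0.71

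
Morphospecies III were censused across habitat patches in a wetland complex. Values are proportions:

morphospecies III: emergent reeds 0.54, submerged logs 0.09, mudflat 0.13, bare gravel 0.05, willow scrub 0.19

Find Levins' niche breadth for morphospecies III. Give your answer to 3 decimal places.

Σpᵢ² = 0.54² + 0.09² + 0.13² + 0.05² + 0.19² = 0.2916 + 0.0081 + 0.0169 + 0.0025 + 0.0361 = 0.3552
B = 1 / 0.3552 = 2.81532

2.815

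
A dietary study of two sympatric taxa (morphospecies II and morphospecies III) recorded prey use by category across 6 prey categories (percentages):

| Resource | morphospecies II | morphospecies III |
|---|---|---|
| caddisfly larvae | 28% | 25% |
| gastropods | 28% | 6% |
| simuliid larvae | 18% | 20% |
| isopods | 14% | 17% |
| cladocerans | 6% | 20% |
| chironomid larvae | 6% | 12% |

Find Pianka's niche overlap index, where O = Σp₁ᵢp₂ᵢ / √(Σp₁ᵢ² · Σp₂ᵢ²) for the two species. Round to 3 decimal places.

Convert percentages to proportions (divide by 100).
Σ p₁ᵢp₂ᵢ = 0.0700 + 0.0168 + 0.0360 + 0.0238 + 0.0120 + 0.0072 = 0.1658
Σp_1ᵢ² = 0.28² + 0.28² + 0.18² + 0.14² + 0.06² + 0.06² = 0.0784 + 0.0784 + 0.0324 + 0.0196 + 0.0036 + 0.0036 = 0.2160
Σp_2ᵢ² = 0.25² + 0.06² + 0.20² + 0.17² + 0.20² + 0.12² = 0.0625 + 0.0036 + 0.0400 + 0.0289 + 0.0400 + 0.0144 = 0.1894
O = 0.1658 / √(0.2160 × 0.1894) = 0.1658 / 0.202263 = 0.81972

0.820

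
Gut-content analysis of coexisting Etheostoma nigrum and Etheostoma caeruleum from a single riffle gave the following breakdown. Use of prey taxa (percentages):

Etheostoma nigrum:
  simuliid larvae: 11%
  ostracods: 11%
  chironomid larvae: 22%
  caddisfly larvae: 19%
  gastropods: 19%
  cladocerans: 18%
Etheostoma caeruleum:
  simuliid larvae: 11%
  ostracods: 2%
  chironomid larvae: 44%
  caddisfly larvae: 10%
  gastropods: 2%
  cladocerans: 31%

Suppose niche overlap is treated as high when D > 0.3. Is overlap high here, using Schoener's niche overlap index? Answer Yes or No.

Yes

Convert percentages to proportions (divide by 100).
Σ|p₁ᵢ − p₂ᵢ| = 0.00 + 0.09 + 0.22 + 0.09 + 0.17 + 0.13 = 0.70
D = 1 − ½ × 0.70 = 1 − 0.350 = 0.6500
D = 0.6500 > 0.3 → Yes.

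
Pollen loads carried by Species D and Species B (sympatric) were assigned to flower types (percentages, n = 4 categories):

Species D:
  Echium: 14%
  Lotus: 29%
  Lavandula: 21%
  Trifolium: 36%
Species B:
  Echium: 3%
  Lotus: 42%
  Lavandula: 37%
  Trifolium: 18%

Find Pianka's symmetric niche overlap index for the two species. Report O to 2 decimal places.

0.87

Convert percentages to proportions (divide by 100).
Σ p₁ᵢp₂ᵢ = 0.0042 + 0.1218 + 0.0777 + 0.0648 = 0.2685
Σp_1ᵢ² = 0.14² + 0.29² + 0.21² + 0.36² = 0.0196 + 0.0841 + 0.0441 + 0.1296 = 0.2774
Σp_2ᵢ² = 0.03² + 0.42² + 0.37² + 0.18² = 0.0009 + 0.1764 + 0.1369 + 0.0324 = 0.3466
O = 0.2685 / √(0.2774 × 0.3466) = 0.2685 / 0.31008 = 0.8659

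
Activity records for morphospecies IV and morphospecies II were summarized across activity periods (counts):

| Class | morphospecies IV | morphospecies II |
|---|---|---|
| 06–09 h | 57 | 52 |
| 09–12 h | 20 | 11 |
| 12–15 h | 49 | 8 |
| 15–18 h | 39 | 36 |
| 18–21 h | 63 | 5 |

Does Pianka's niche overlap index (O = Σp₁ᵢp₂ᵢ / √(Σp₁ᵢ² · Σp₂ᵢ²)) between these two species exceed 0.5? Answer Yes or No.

Proportions for morphospecies IV (n=228): 57/228=0.2500, 20/228=0.0877, 49/228=0.2149, 39/228=0.1711, 63/228=0.2763
Proportions for morphospecies II (n=112): 52/112=0.4643, 11/112=0.0982, 8/112=0.0714, 36/112=0.3214, 5/112=0.0446
Σ p₁ᵢp₂ᵢ = 0.116075 + 0.008612 + 0.015344 + 0.054992 + 0.012323 = 0.207346
Σp_1ᵢ² = 0.2500² + 0.0877² + 0.2149² + 0.1711² + 0.2763² = 0.062500 + 0.007691 + 0.046182 + 0.029275 + 0.076342 = 0.221990
Σp_2ᵢ² = 0.4643² + 0.0982² + 0.0714² + 0.3214² + 0.0446² = 0.215574 + 0.009643 + 0.005098 + 0.103298 + 0.001989 = 0.335602
O = 0.207346 / √(0.221990 × 0.335602) = 0.207346 / 0.2729474 = 0.7597
O = 0.7597 > 0.5 → Yes.

Yes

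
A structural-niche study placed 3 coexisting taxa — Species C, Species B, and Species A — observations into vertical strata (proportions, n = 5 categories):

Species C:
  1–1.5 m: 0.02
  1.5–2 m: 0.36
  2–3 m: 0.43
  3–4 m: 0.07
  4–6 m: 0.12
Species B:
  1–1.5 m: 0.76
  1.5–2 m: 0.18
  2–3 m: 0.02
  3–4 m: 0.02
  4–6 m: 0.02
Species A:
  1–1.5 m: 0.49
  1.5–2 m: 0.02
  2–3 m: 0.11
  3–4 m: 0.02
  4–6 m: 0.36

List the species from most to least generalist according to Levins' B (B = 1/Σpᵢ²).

Species C > Species A > Species B

Σp_Cᵢ² = 0.02² + 0.36² + 0.43² + 0.07² + 0.12² = 0.0004 + 0.1296 + 0.1849 + 0.0049 + 0.0144 = 0.3342
B_C = 1 / 0.3342 = 2.9922
Σp_Bᵢ² = 0.76² + 0.18² + 0.02² + 0.02² + 0.02² = 0.5776 + 0.0324 + 0.0004 + 0.0004 + 0.0004 = 0.6112
B_B = 1 / 0.6112 = 1.6361
Σp_Aᵢ² = 0.49² + 0.02² + 0.11² + 0.02² + 0.36² = 0.2401 + 0.0004 + 0.0121 + 0.0004 + 0.1296 = 0.3826
B_A = 1 / 0.3826 = 2.6137
Ranking by B (broadest → narrowest): Species C (2.99) > Species A (2.61) > Species B (1.64)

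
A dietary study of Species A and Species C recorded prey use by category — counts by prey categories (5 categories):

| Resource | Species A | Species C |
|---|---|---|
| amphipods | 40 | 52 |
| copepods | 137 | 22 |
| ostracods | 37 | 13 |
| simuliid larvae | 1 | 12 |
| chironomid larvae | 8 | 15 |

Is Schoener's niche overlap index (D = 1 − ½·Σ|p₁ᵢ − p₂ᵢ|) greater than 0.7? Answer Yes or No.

Proportions for Species A (n=223): 40/223=0.1794, 137/223=0.6143, 37/223=0.1659, 1/223=0.0045, 8/223=0.0359
Proportions for Species C (n=114): 52/114=0.4561, 22/114=0.1930, 13/114=0.1140, 12/114=0.1053, 15/114=0.1316
Σ|p₁ᵢ − p₂ᵢ| = 0.2767 + 0.4213 + 0.0519 + 0.1008 + 0.0957 = 0.9464
D = 1 − ½ × 0.9464 = 1 − 0.47320 = 0.52680
D = 0.52680 < 0.7 → No.

No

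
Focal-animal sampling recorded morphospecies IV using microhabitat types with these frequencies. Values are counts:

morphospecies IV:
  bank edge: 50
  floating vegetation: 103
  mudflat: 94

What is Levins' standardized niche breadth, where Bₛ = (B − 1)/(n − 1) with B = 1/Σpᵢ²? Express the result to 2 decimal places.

0.89

Proportions for morphospecies IV (n=247): 50/247=0.2024, 103/247=0.4170, 94/247=0.3806
Σpᵢ² = 0.2024² + 0.4170² + 0.3806² = 0.040966 + 0.173889 + 0.144856 = 0.359711
B = 1 / 0.359711 = 2.7800
Bₛ = (B − 1)/(n − 1) = (2.7800 − 1)/(3 − 1) = 1.7800/2 = 0.8900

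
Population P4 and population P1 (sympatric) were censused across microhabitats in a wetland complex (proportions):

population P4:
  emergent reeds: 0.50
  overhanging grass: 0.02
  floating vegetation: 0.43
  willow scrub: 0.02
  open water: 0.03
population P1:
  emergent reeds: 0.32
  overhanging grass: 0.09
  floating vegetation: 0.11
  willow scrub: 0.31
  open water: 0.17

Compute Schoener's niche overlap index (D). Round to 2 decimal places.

Σ|p₁ᵢ − p₂ᵢ| = 0.18 + 0.07 + 0.32 + 0.29 + 0.14 = 1.00
D = 1 − ½ × 1.00 = 1 − 0.500 = 0.5000

0.50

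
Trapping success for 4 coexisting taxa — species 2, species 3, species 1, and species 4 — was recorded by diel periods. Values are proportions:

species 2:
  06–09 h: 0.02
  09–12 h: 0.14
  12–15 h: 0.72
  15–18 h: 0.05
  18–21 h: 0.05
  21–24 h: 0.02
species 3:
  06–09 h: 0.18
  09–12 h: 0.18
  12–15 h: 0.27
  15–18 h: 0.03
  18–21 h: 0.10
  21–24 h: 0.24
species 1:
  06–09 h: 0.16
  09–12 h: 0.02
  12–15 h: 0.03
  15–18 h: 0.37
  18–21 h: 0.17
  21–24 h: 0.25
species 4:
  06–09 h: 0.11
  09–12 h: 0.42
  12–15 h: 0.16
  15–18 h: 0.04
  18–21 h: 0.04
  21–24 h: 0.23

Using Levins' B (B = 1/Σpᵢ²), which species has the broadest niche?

species 3

Σp_2ᵢ² = 0.02² + 0.14² + 0.72² + 0.05² + 0.05² + 0.02² = 0.0004 + 0.0196 + 0.5184 + 0.0025 + 0.0025 + 0.0004 = 0.5438
B_2 = 1 / 0.5438 = 1.8389
Σp_3ᵢ² = 0.18² + 0.18² + 0.27² + 0.03² + 0.10² + 0.24² = 0.0324 + 0.0324 + 0.0729 + 0.0009 + 0.0100 + 0.0576 = 0.2062
B_3 = 1 / 0.2062 = 4.8497
Σp_1ᵢ² = 0.16² + 0.02² + 0.03² + 0.37² + 0.17² + 0.25² = 0.0256 + 0.0004 + 0.0009 + 0.1369 + 0.0289 + 0.0625 = 0.2552
B_1 = 1 / 0.2552 = 3.9185
Σp_4ᵢ² = 0.11² + 0.42² + 0.16² + 0.04² + 0.04² + 0.23² = 0.0121 + 0.1764 + 0.0256 + 0.0016 + 0.0016 + 0.0529 = 0.2702
B_4 = 1 / 0.2702 = 3.7010
Highest B → broadest niche (most generalist): species 3 (B = 4.85).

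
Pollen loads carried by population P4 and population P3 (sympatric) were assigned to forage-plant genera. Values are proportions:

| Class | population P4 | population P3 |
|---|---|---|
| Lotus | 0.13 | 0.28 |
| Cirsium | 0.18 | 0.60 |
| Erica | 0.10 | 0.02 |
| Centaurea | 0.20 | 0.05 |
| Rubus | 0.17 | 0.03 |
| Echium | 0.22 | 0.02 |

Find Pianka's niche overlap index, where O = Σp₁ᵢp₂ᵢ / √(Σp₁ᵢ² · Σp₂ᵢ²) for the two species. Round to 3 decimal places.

Σ p₁ᵢp₂ᵢ = 0.0364 + 0.1080 + 0.0020 + 0.0100 + 0.0051 + 0.0044 = 0.1659
Σp_1ᵢ² = 0.13² + 0.18² + 0.10² + 0.20² + 0.17² + 0.22² = 0.0169 + 0.0324 + 0.0100 + 0.0400 + 0.0289 + 0.0484 = 0.1766
Σp_2ᵢ² = 0.28² + 0.60² + 0.02² + 0.05² + 0.03² + 0.02² = 0.0784 + 0.3600 + 0.0004 + 0.0025 + 0.0009 + 0.0004 = 0.4426
O = 0.1659 / √(0.1766 × 0.4426) = 0.1659 / 0.279577 = 0.59340

0.593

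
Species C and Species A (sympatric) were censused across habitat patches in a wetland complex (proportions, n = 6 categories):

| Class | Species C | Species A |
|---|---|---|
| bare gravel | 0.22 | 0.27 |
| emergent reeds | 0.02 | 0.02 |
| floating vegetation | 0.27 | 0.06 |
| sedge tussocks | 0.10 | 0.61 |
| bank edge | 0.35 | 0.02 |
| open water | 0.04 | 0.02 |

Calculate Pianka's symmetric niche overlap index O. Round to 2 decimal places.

Σ p₁ᵢp₂ᵢ = 0.0594 + 0.0004 + 0.0162 + 0.0610 + 0.0070 + 0.0008 = 0.1448
Σp_1ᵢ² = 0.22² + 0.02² + 0.27² + 0.10² + 0.35² + 0.04² = 0.0484 + 0.0004 + 0.0729 + 0.0100 + 0.1225 + 0.0016 = 0.2558
Σp_2ᵢ² = 0.27² + 0.02² + 0.06² + 0.61² + 0.02² + 0.02² = 0.0729 + 0.0004 + 0.0036 + 0.3721 + 0.0004 + 0.0004 = 0.4498
O = 0.1448 / √(0.2558 × 0.4498) = 0.1448 / 0.33920 = 0.4269

0.43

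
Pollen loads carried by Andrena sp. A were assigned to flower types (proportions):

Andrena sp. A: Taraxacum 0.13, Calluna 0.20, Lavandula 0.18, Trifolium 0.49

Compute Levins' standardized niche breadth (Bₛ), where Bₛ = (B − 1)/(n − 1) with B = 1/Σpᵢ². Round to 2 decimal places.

Σpᵢ² = 0.13² + 0.20² + 0.18² + 0.49² = 0.0169 + 0.0400 + 0.0324 + 0.2401 = 0.3294
B = 1 / 0.3294 = 3.0358
Bₛ = (B − 1)/(n − 1) = (3.0358 − 1)/(4 − 1) = 2.0358/3 = 0.6786

0.68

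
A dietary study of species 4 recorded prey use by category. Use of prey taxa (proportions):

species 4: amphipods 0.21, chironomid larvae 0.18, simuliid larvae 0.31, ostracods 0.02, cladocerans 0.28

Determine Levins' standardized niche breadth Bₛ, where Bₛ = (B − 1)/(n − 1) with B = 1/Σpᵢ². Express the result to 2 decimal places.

0.74

Σpᵢ² = 0.21² + 0.18² + 0.31² + 0.02² + 0.28² = 0.0441 + 0.0324 + 0.0961 + 0.0004 + 0.0784 = 0.2514
B = 1 / 0.2514 = 3.9777
Bₛ = (B − 1)/(n − 1) = (3.9777 − 1)/(5 − 1) = 2.9777/4 = 0.7444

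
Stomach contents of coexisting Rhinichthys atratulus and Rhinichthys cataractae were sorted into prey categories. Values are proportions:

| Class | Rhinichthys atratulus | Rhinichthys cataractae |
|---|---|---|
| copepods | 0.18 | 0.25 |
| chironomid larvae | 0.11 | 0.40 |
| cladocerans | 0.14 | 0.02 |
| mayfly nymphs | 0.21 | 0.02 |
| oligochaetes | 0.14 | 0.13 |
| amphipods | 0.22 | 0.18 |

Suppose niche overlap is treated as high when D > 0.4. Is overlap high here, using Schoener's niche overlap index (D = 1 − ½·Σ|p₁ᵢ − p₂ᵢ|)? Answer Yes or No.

Σ|p₁ᵢ − p₂ᵢ| = 0.07 + 0.29 + 0.12 + 0.19 + 0.01 + 0.04 = 0.72
D = 1 − ½ × 0.72 = 1 − 0.360 = 0.6400
D = 0.6400 > 0.4 → Yes.

Yes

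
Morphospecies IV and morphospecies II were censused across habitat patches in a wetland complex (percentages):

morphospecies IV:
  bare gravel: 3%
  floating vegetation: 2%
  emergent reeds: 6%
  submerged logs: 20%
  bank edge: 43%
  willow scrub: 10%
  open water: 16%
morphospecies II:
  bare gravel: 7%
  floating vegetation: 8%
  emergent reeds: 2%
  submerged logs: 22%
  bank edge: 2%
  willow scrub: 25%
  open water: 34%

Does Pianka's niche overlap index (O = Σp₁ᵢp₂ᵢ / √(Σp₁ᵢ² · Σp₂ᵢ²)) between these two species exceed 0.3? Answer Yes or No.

Convert percentages to proportions (divide by 100).
Σ p₁ᵢp₂ᵢ = 0.0021 + 0.0016 + 0.0012 + 0.0440 + 0.0086 + 0.0250 + 0.0544 = 0.1369
Σp_1ᵢ² = 0.03² + 0.02² + 0.06² + 0.20² + 0.43² + 0.10² + 0.16² = 0.0009 + 0.0004 + 0.0036 + 0.0400 + 0.1849 + 0.0100 + 0.0256 = 0.2654
Σp_2ᵢ² = 0.07² + 0.08² + 0.02² + 0.22² + 0.02² + 0.25² + 0.34² = 0.0049 + 0.0064 + 0.0004 + 0.0484 + 0.0004 + 0.0625 + 0.1156 = 0.2386
O = 0.1369 / √(0.2654 × 0.2386) = 0.1369 / 0.25164 = 0.5440
O = 0.5440 > 0.3 → Yes.

Yes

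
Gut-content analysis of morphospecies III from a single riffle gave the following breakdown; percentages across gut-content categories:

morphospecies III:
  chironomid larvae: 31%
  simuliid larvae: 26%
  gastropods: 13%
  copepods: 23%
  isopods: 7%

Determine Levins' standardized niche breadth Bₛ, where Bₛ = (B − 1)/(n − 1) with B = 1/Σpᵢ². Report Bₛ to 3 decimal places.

0.799

Convert percentages to proportions (divide by 100).
Σpᵢ² = 0.31² + 0.26² + 0.13² + 0.23² + 0.07² = 0.0961 + 0.0676 + 0.0169 + 0.0529 + 0.0049 = 0.2384
B = 1 / 0.2384 = 4.19463
Bₛ = (B − 1)/(n − 1) = (4.19463 − 1)/(5 − 1) = 3.19463/4 = 0.79866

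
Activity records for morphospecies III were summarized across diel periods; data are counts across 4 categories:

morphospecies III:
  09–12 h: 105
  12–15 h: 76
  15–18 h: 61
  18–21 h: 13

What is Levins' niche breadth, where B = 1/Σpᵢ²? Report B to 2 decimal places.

Proportions for morphospecies III (n=255): 105/255=0.4118, 76/255=0.2980, 61/255=0.2392, 13/255=0.0510
Σpᵢ² = 0.4118² + 0.2980² + 0.2392² + 0.0510² = 0.169579 + 0.088804 + 0.057217 + 0.002601 = 0.318201
B = 1 / 0.318201 = 3.1427

3.14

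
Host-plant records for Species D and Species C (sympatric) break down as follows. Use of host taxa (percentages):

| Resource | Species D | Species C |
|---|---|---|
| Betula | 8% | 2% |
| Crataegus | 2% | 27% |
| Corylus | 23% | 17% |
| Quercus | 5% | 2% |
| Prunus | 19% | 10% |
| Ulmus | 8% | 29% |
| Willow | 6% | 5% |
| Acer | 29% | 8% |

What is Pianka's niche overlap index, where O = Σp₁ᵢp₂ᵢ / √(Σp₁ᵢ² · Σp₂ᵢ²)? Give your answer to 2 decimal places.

0.58

Convert percentages to proportions (divide by 100).
Σ p₁ᵢp₂ᵢ = 0.0016 + 0.0054 + 0.0391 + 0.0010 + 0.0190 + 0.0232 + 0.0030 + 0.0232 = 0.1155
Σp_1ᵢ² = 0.08² + 0.02² + 0.23² + 0.05² + 0.19² + 0.08² + 0.06² + 0.29² = 0.0064 + 0.0004 + 0.0529 + 0.0025 + 0.0361 + 0.0064 + 0.0036 + 0.0841 = 0.1924
Σp_2ᵢ² = 0.02² + 0.27² + 0.17² + 0.02² + 0.10² + 0.29² + 0.05² + 0.08² = 0.0004 + 0.0729 + 0.0289 + 0.0004 + 0.0100 + 0.0841 + 0.0025 + 0.0064 = 0.2056
O = 0.1155 / √(0.1924 × 0.2056) = 0.1155 / 0.19889 = 0.5807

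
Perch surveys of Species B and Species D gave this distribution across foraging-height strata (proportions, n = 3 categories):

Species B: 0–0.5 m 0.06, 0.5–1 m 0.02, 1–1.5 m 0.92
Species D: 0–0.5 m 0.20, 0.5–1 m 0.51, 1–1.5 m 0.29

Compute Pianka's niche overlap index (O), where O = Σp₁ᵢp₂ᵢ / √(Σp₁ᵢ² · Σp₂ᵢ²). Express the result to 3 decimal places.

0.506

Σ p₁ᵢp₂ᵢ = 0.0120 + 0.0102 + 0.2668 = 0.2890
Σp_1ᵢ² = 0.06² + 0.02² + 0.92² = 0.0036 + 0.0004 + 0.8464 = 0.8504
Σp_2ᵢ² = 0.20² + 0.51² + 0.29² = 0.0400 + 0.2601 + 0.0841 = 0.3842
O = 0.2890 / √(0.8504 × 0.3842) = 0.2890 / 0.571597 = 0.50560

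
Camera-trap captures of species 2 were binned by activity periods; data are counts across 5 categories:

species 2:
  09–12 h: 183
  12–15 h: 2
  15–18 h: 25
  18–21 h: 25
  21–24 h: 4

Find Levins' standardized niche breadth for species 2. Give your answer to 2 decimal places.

Proportions for species 2 (n=239): 183/239=0.7657, 2/239=0.0084, 25/239=0.1046, 25/239=0.1046, 4/239=0.0167
Σpᵢ² = 0.7657² + 0.0084² + 0.1046² + 0.1046² + 0.0167² = 0.586296 + 0.000071 + 0.010941 + 0.010941 + 0.000279 = 0.608528
B = 1 / 0.608528 = 1.6433
Bₛ = (B − 1)/(n − 1) = (1.6433 − 1)/(5 − 1) = 0.6433/4 = 0.1608

0.16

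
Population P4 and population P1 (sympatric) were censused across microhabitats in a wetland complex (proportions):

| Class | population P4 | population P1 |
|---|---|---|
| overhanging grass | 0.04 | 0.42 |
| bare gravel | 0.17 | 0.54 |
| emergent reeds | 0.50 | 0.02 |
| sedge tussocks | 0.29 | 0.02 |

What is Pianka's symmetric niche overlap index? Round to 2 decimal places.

Σ p₁ᵢp₂ᵢ = 0.0168 + 0.0918 + 0.0100 + 0.0058 = 0.1244
Σp_1ᵢ² = 0.04² + 0.17² + 0.50² + 0.29² = 0.0016 + 0.0289 + 0.2500 + 0.0841 = 0.3646
Σp_2ᵢ² = 0.42² + 0.54² + 0.02² + 0.02² = 0.1764 + 0.2916 + 0.0004 + 0.0004 = 0.4688
O = 0.1244 / √(0.3646 × 0.4688) = 0.1244 / 0.41343 = 0.3009

0.30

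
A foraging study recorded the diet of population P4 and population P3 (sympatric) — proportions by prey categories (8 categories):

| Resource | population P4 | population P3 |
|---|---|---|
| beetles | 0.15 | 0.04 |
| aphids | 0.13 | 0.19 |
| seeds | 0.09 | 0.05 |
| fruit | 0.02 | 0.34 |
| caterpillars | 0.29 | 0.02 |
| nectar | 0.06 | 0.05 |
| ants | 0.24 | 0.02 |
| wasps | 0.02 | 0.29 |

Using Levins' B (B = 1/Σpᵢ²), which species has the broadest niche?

population P4

Σp_P4ᵢ² = 0.15² + 0.13² + 0.09² + 0.02² + 0.29² + 0.06² + 0.24² + 0.02² = 0.0225 + 0.0169 + 0.0081 + 0.0004 + 0.0841 + 0.0036 + 0.0576 + 0.0004 = 0.1936
B_P4 = 1 / 0.1936 = 5.1653
Σp_P3ᵢ² = 0.04² + 0.19² + 0.05² + 0.34² + 0.02² + 0.05² + 0.02² + 0.29² = 0.0016 + 0.0361 + 0.0025 + 0.1156 + 0.0004 + 0.0025 + 0.0004 + 0.0841 = 0.2432
B_P3 = 1 / 0.2432 = 4.1118
Highest B → broadest niche (most generalist): population P4 (B = 5.17).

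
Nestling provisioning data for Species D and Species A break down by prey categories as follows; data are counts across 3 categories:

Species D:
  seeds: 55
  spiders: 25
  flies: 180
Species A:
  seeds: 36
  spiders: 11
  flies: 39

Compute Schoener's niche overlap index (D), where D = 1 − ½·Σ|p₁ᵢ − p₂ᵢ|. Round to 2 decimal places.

0.76

Proportions for Species D (n=260): 55/260=0.2115, 25/260=0.0962, 180/260=0.6923
Proportions for Species A (n=86): 36/86=0.4186, 11/86=0.1279, 39/86=0.4535
Σ|p₁ᵢ − p₂ᵢ| = 0.2071 + 0.0317 + 0.2388 = 0.4776
D = 1 − ½ × 0.4776 = 1 − 0.23880 = 0.76120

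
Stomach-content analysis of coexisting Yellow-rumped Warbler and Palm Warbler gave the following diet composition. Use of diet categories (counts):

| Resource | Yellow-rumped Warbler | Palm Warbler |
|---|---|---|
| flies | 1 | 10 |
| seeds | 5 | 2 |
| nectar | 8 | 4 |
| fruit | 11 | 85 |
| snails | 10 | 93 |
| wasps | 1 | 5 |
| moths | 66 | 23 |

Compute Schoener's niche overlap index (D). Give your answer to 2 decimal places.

0.36

Proportions for Yellow-rumped Warbler (n=102): 1/102=0.0098, 5/102=0.0490, 8/102=0.0784, 11/102=0.1078, 10/102=0.0980, 1/102=0.0098, 66/102=0.6471
Proportions for Palm Warbler (n=222): 10/222=0.0450, 2/222=0.0090, 4/222=0.0180, 85/222=0.3829, 93/222=0.4189, 5/222=0.0225, 23/222=0.1036
Σ|p₁ᵢ − p₂ᵢ| = 0.0352 + 0.0400 + 0.0604 + 0.2751 + 0.3209 + 0.0127 + 0.5435 = 1.2878
D = 1 − ½ × 1.2878 = 1 − 0.64390 = 0.35610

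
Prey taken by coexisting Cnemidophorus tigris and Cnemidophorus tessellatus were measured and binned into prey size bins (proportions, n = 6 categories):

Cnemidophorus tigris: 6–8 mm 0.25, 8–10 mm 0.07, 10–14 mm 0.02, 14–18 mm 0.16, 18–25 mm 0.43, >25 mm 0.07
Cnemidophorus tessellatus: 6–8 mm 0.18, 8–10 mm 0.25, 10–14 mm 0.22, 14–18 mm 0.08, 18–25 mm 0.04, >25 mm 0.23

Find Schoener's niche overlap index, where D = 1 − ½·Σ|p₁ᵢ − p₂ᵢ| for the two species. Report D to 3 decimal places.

Σ|p₁ᵢ − p₂ᵢ| = 0.07 + 0.18 + 0.20 + 0.08 + 0.39 + 0.16 = 1.08
D = 1 − ½ × 1.08 = 1 − 0.540 = 0.46000

0.460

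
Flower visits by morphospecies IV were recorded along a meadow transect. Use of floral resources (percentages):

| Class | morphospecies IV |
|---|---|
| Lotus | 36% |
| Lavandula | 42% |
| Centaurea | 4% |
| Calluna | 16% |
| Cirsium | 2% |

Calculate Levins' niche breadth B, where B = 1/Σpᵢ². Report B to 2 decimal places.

Convert percentages to proportions (divide by 100).
Σpᵢ² = 0.36² + 0.42² + 0.04² + 0.16² + 0.02² = 0.1296 + 0.1764 + 0.0016 + 0.0256 + 0.0004 = 0.3336
B = 1 / 0.3336 = 2.9976

3.00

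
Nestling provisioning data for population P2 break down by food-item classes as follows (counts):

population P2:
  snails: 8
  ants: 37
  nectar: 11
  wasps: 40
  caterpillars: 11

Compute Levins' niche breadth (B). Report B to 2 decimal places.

3.50

Proportions for population P2 (n=107): 8/107=0.0748, 37/107=0.3458, 11/107=0.1028, 40/107=0.3738, 11/107=0.1028
Σpᵢ² = 0.0748² + 0.3458² + 0.1028² + 0.3738² + 0.1028² = 0.005595 + 0.119578 + 0.010568 + 0.139726 + 0.010568 = 0.286035
B = 1 / 0.286035 = 3.4961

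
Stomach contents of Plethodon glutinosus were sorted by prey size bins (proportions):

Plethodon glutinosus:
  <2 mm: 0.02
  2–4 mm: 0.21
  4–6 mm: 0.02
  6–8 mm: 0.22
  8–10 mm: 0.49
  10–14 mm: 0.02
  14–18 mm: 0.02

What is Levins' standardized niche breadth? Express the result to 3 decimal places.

Σpᵢ² = 0.02² + 0.21² + 0.02² + 0.22² + 0.49² + 0.02² + 0.02² = 0.0004 + 0.0441 + 0.0004 + 0.0484 + 0.2401 + 0.0004 + 0.0004 = 0.3342
B = 1 / 0.3342 = 2.99222
Bₛ = (B − 1)/(n − 1) = (2.99222 − 1)/(7 − 1) = 1.99222/6 = 0.33204

0.332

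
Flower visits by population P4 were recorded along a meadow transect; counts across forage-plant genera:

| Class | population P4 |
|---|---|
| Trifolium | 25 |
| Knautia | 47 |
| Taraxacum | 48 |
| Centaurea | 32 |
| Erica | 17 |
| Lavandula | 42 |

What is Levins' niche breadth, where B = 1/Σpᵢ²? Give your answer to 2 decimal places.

Proportions for population P4 (n=211): 25/211=0.1185, 47/211=0.2227, 48/211=0.2275, 32/211=0.1517, 17/211=0.0806, 42/211=0.1991
Σpᵢ² = 0.1185² + 0.2227² + 0.2275² + 0.1517² + 0.0806² + 0.1991² = 0.014042 + 0.049595 + 0.051756 + 0.023013 + 0.006496 + 0.039641 = 0.184543
B = 1 / 0.184543 = 5.4188

5.42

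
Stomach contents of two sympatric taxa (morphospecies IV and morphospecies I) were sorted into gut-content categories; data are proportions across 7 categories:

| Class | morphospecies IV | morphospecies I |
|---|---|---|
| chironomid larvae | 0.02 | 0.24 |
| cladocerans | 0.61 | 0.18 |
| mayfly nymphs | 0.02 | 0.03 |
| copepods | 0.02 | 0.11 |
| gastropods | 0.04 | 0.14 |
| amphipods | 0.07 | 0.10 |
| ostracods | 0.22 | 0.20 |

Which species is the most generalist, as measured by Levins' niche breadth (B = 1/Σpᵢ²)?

Σp_IVᵢ² = 0.02² + 0.61² + 0.02² + 0.02² + 0.04² + 0.07² + 0.22² = 0.0004 + 0.3721 + 0.0004 + 0.0004 + 0.0016 + 0.0049 + 0.0484 = 0.4282
B_IV = 1 / 0.4282 = 2.3354
Σp_Iᵢ² = 0.24² + 0.18² + 0.03² + 0.11² + 0.14² + 0.10² + 0.20² = 0.0576 + 0.0324 + 0.0009 + 0.0121 + 0.0196 + 0.0100 + 0.0400 = 0.1726
B_I = 1 / 0.1726 = 5.7937
Highest B → broadest niche (most generalist): morphospecies I (B = 5.79).

morphospecies I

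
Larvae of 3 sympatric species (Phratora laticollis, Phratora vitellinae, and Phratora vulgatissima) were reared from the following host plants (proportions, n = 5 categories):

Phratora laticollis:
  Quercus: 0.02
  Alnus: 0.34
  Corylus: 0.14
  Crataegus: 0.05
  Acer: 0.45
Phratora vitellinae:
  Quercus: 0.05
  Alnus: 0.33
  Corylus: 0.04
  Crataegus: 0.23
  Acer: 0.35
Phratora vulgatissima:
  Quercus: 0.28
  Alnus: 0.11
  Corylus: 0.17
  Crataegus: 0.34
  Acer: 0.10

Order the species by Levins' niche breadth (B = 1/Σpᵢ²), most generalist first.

Phratora vulgatissima > Phratora vitellinae > Phratora laticollis

Σp_latiᵢ² = 0.02² + 0.34² + 0.14² + 0.05² + 0.45² = 0.0004 + 0.1156 + 0.0196 + 0.0025 + 0.2025 = 0.3406
B_lati = 1 / 0.3406 = 2.9360
Σp_viteᵢ² = 0.05² + 0.33² + 0.04² + 0.23² + 0.35² = 0.0025 + 0.1089 + 0.0016 + 0.0529 + 0.1225 = 0.2884
B_vite = 1 / 0.2884 = 3.4674
Σp_vulgᵢ² = 0.28² + 0.11² + 0.17² + 0.34² + 0.10² = 0.0784 + 0.0121 + 0.0289 + 0.1156 + 0.0100 = 0.2450
B_vulg = 1 / 0.2450 = 4.0816
Ranking by B (broadest → narrowest): Phratora vulgatissima (4.08) > Phratora vitellinae (3.47) > Phratora laticollis (2.94)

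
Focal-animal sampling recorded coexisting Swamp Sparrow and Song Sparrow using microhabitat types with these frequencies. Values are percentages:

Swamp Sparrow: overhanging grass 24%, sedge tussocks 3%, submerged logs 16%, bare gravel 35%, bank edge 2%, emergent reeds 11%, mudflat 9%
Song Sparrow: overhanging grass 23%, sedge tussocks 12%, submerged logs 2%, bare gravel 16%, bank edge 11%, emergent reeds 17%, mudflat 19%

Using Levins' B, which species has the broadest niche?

Song Sparrow

Convert percentages to proportions (divide by 100).
Σp_Swamᵢ² = 0.24² + 0.03² + 0.16² + 0.35² + 0.02² + 0.11² + 0.09² = 0.0576 + 0.0009 + 0.0256 + 0.1225 + 0.0004 + 0.0121 + 0.0081 = 0.2272
B_Swam = 1 / 0.2272 = 4.4014
Σp_Songᵢ² = 0.23² + 0.12² + 0.02² + 0.16² + 0.11² + 0.17² + 0.19² = 0.0529 + 0.0144 + 0.0004 + 0.0256 + 0.0121 + 0.0289 + 0.0361 = 0.1704
B_Song = 1 / 0.1704 = 5.8685
Highest B → broadest niche (most generalist): Song Sparrow (B = 5.87).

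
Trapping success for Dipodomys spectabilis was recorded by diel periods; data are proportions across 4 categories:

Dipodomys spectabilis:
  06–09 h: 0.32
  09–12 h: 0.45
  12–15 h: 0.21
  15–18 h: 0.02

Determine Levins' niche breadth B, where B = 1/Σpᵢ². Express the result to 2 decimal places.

2.86

Σpᵢ² = 0.32² + 0.45² + 0.21² + 0.02² = 0.1024 + 0.2025 + 0.0441 + 0.0004 = 0.3494
B = 1 / 0.3494 = 2.8620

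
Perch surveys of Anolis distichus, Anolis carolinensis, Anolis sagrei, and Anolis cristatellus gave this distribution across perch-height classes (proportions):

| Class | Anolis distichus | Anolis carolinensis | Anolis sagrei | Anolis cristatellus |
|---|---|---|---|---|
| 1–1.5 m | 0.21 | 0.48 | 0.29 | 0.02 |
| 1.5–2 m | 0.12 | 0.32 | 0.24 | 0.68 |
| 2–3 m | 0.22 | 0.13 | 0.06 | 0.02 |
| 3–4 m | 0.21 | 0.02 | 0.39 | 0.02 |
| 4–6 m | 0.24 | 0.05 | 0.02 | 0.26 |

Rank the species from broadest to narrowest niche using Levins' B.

Σp_distᵢ² = 0.21² + 0.12² + 0.22² + 0.21² + 0.24² = 0.0441 + 0.0144 + 0.0484 + 0.0441 + 0.0576 = 0.2086
B_dist = 1 / 0.2086 = 4.7939
Σp_caroᵢ² = 0.48² + 0.32² + 0.13² + 0.02² + 0.05² = 0.2304 + 0.1024 + 0.0169 + 0.0004 + 0.0025 = 0.3526
B_caro = 1 / 0.3526 = 2.8361
Σp_sagrᵢ² = 0.29² + 0.24² + 0.06² + 0.39² + 0.02² = 0.0841 + 0.0576 + 0.0036 + 0.1521 + 0.0004 = 0.2978
B_sagr = 1 / 0.2978 = 3.3580
Σp_crisᵢ² = 0.02² + 0.68² + 0.02² + 0.02² + 0.26² = 0.0004 + 0.4624 + 0.0004 + 0.0004 + 0.0676 = 0.5312
B_cris = 1 / 0.5312 = 1.8825
Ranking by B (broadest → narrowest): Anolis distichus (4.79) > Anolis sagrei (3.36) > Anolis carolinensis (2.84) > Anolis cristatellus (1.88)

Anolis distichus > Anolis sagrei > Anolis carolinensis > Anolis cristatellus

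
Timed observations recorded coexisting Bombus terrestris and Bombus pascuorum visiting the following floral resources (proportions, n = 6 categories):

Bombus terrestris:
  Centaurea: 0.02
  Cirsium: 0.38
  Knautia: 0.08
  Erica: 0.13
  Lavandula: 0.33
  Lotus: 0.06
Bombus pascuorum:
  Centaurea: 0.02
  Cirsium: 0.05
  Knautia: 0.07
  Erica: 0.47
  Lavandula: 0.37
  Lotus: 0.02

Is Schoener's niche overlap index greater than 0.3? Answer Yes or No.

Σ|p₁ᵢ − p₂ᵢ| = 0.00 + 0.33 + 0.01 + 0.34 + 0.04 + 0.04 = 0.76
D = 1 − ½ × 0.76 = 1 − 0.380 = 0.6200
D = 0.6200 > 0.3 → Yes.

Yes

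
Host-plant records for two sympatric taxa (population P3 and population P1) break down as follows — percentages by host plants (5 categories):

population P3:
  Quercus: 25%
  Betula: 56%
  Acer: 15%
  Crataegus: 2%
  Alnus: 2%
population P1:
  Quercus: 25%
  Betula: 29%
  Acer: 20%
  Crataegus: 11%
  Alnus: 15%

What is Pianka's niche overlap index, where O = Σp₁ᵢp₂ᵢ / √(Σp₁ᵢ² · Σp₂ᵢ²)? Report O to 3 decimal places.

Convert percentages to proportions (divide by 100).
Σ p₁ᵢp₂ᵢ = 0.0625 + 0.1624 + 0.0300 + 0.0022 + 0.0030 = 0.2601
Σp_1ᵢ² = 0.25² + 0.56² + 0.15² + 0.02² + 0.02² = 0.0625 + 0.3136 + 0.0225 + 0.0004 + 0.0004 = 0.3994
Σp_2ᵢ² = 0.25² + 0.29² + 0.20² + 0.11² + 0.15² = 0.0625 + 0.0841 + 0.0400 + 0.0121 + 0.0225 = 0.2212
O = 0.2601 / √(0.3994 × 0.2212) = 0.2601 / 0.297233 = 0.87507

0.875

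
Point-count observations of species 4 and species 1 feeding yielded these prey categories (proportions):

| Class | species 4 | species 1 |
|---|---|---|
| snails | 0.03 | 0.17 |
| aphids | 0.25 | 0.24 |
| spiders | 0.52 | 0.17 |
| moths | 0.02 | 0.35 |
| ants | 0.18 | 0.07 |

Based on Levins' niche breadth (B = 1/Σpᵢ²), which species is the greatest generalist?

Σp_4ᵢ² = 0.03² + 0.25² + 0.52² + 0.02² + 0.18² = 0.0009 + 0.0625 + 0.2704 + 0.0004 + 0.0324 = 0.3666
B_4 = 1 / 0.3666 = 2.7278
Σp_1ᵢ² = 0.17² + 0.24² + 0.17² + 0.35² + 0.07² = 0.0289 + 0.0576 + 0.0289 + 0.1225 + 0.0049 = 0.2428
B_1 = 1 / 0.2428 = 4.1186
Highest B → broadest niche (most generalist): species 1 (B = 4.12).

species 1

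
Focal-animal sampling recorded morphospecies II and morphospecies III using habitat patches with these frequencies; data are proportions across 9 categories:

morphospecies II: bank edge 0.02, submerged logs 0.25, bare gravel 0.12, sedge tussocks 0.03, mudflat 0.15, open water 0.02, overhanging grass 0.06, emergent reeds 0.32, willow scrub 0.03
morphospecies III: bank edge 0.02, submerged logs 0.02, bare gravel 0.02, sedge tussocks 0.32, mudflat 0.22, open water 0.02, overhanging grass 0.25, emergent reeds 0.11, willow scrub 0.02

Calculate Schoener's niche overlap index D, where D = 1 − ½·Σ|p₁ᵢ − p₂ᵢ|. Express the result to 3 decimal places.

0.450

Σ|p₁ᵢ − p₂ᵢ| = 0.00 + 0.23 + 0.10 + 0.29 + 0.07 + 0.00 + 0.19 + 0.21 + 0.01 = 1.10
D = 1 − ½ × 1.10 = 1 − 0.550 = 0.45000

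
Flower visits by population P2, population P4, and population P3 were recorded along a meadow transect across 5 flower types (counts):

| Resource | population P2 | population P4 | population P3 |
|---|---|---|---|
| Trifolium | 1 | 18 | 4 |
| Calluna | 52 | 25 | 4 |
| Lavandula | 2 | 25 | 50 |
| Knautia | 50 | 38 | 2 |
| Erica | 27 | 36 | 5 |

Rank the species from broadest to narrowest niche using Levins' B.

population P4 > population P2 > population P3

Proportions for population P2 (n=132): 1/132=0.0076, 52/132=0.3939, 2/132=0.0152, 50/132=0.3788, 27/132=0.2045
Proportions for population P4 (n=142): 18/142=0.1268, 25/142=0.1761, 25/142=0.1761, 38/142=0.2676, 36/142=0.2535
Proportions for population P3 (n=65): 4/65=0.0615, 4/65=0.0615, 50/65=0.7692, 2/65=0.0308, 5/65=0.0769
Σp_P2ᵢ² = 0.0076² + 0.3939² + 0.0152² + 0.3788² + 0.2045² = 0.000058 + 0.155157 + 0.000231 + 0.143489 + 0.041820 = 0.340755
B_P2 = 1 / 0.340755 = 2.9347
Σp_P4ᵢ² = 0.1268² + 0.1761² + 0.1761² + 0.2676² + 0.2535² = 0.016078 + 0.031011 + 0.031011 + 0.071610 + 0.064262 = 0.213972
B_P4 = 1 / 0.213972 = 4.6735
Σp_P3ᵢ² = 0.0615² + 0.0615² + 0.7692² + 0.0308² + 0.0769² = 0.003782 + 0.003782 + 0.591669 + 0.000949 + 0.005914 = 0.606096
B_P3 = 1 / 0.606096 = 1.6499
Ranking by B (broadest → narrowest): population P4 (4.67) > population P2 (2.93) > population P3 (1.65)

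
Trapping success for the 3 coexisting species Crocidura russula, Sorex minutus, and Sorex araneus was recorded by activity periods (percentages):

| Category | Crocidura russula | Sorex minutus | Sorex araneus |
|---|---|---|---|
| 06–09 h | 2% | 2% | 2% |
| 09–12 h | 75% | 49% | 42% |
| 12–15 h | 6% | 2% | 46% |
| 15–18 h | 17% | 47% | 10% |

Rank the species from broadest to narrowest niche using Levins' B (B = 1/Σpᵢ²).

Sorex araneus > Sorex minutus > Crocidura russula

Convert percentages to proportions (divide by 100).
Σp_russᵢ² = 0.02² + 0.75² + 0.06² + 0.17² = 0.0004 + 0.5625 + 0.0036 + 0.0289 = 0.5954
B_russ = 1 / 0.5954 = 1.6795
Σp_minuᵢ² = 0.02² + 0.49² + 0.02² + 0.47² = 0.0004 + 0.2401 + 0.0004 + 0.2209 = 0.4618
B_minu = 1 / 0.4618 = 2.1654
Σp_aranᵢ² = 0.02² + 0.42² + 0.46² + 0.10² = 0.0004 + 0.1764 + 0.2116 + 0.0100 = 0.3984
B_aran = 1 / 0.3984 = 2.5100
Ranking by B (broadest → narrowest): Sorex araneus (2.51) > Sorex minutus (2.17) > Crocidura russula (1.68)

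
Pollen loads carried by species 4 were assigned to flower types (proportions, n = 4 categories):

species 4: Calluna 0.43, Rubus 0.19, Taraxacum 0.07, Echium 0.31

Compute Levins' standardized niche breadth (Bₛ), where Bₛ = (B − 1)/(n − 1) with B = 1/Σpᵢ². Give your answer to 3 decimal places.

0.702

Σpᵢ² = 0.43² + 0.19² + 0.07² + 0.31² = 0.1849 + 0.0361 + 0.0049 + 0.0961 = 0.3220
B = 1 / 0.3220 = 3.10559
Bₛ = (B − 1)/(n − 1) = (3.10559 − 1)/(4 − 1) = 2.10559/3 = 0.70186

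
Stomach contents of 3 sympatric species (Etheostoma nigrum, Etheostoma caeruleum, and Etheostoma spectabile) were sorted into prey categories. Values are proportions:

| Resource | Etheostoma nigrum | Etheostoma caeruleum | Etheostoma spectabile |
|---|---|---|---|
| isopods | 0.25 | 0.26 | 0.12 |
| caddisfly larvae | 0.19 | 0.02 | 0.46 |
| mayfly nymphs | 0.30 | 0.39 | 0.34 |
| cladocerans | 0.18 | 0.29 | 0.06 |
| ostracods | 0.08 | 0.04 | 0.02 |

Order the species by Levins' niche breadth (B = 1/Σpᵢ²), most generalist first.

Etheostoma nigrum > Etheostoma caeruleum > Etheostoma spectabile

Σp_nigrᵢ² = 0.25² + 0.19² + 0.30² + 0.18² + 0.08² = 0.0625 + 0.0361 + 0.0900 + 0.0324 + 0.0064 = 0.2274
B_nigr = 1 / 0.2274 = 4.3975
Σp_caerᵢ² = 0.26² + 0.02² + 0.39² + 0.29² + 0.04² = 0.0676 + 0.0004 + 0.1521 + 0.0841 + 0.0016 = 0.3058
B_caer = 1 / 0.3058 = 3.2701
Σp_specᵢ² = 0.12² + 0.46² + 0.34² + 0.06² + 0.02² = 0.0144 + 0.2116 + 0.1156 + 0.0036 + 0.0004 = 0.3456
B_spec = 1 / 0.3456 = 2.8935
Ranking by B (broadest → narrowest): Etheostoma nigrum (4.40) > Etheostoma caeruleum (3.27) > Etheostoma spectabile (2.89)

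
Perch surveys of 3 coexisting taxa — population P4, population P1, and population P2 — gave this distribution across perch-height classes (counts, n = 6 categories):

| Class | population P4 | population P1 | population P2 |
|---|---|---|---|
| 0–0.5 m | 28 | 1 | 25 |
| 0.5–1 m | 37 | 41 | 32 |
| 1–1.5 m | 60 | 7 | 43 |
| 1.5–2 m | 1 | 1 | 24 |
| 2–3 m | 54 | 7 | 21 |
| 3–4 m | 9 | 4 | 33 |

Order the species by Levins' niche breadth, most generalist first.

Proportions for population P4 (n=189): 28/189=0.1481, 37/189=0.1958, 60/189=0.3175, 1/189=0.0053, 54/189=0.2857, 9/189=0.0476
Proportions for population P1 (n=61): 1/61=0.0164, 41/61=0.6721, 7/61=0.1148, 1/61=0.0164, 7/61=0.1148, 4/61=0.0656
Proportions for population P2 (n=178): 25/178=0.1404, 32/178=0.1798, 43/178=0.2416, 24/178=0.1348, 21/178=0.1180, 33/178=0.1854
Σp_P4ᵢ² = 0.1481² + 0.1958² + 0.3175² + 0.0053² + 0.2857² + 0.0476² = 0.021934 + 0.038338 + 0.100806 + 0.000028 + 0.081624 + 0.002266 = 0.244996
B_P4 = 1 / 0.244996 = 4.0817
Σp_P1ᵢ² = 0.0164² + 0.6721² + 0.1148² + 0.0164² + 0.1148² + 0.0656² = 0.000269 + 0.451718 + 0.013179 + 0.000269 + 0.013179 + 0.004303 = 0.482917
B_P1 = 1 / 0.482917 = 2.0707
Σp_P2ᵢ² = 0.1404² + 0.1798² + 0.2416² + 0.1348² + 0.1180² + 0.1854² = 0.019712 + 0.032328 + 0.058371 + 0.018171 + 0.013924 + 0.034373 = 0.176879
B_P2 = 1 / 0.176879 = 5.6536
Ranking by B (broadest → narrowest): population P2 (5.65) > population P4 (4.08) > population P1 (2.07)

population P2 > population P4 > population P1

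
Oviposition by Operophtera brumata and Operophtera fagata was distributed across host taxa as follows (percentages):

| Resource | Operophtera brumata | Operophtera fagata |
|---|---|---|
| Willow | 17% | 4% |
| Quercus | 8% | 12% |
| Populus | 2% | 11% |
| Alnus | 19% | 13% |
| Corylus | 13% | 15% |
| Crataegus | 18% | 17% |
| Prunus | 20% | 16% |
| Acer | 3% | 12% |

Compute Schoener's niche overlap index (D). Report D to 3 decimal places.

Convert percentages to proportions (divide by 100).
Σ|p₁ᵢ − p₂ᵢ| = 0.13 + 0.04 + 0.09 + 0.06 + 0.02 + 0.01 + 0.04 + 0.09 = 0.48
D = 1 − ½ × 0.48 = 1 − 0.240 = 0.76000

0.760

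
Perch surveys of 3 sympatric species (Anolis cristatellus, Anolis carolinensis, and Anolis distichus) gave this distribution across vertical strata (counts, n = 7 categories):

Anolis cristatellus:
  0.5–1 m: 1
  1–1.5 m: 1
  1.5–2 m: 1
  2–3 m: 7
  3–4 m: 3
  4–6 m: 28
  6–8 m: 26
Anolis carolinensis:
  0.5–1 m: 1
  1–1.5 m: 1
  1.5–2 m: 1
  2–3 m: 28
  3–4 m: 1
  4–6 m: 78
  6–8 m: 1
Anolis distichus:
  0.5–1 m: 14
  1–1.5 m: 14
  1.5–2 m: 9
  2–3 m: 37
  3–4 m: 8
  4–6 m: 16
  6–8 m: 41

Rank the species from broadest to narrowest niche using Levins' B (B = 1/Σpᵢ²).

Anolis distichus > Anolis cristatellus > Anolis carolinensis

Proportions for Anolis cristatellus (n=67): 1/67=0.0149, 1/67=0.0149, 1/67=0.0149, 7/67=0.1045, 3/67=0.0448, 28/67=0.4179, 26/67=0.3881
Proportions for Anolis carolinensis (n=111): 1/111=0.0090, 1/111=0.0090, 1/111=0.0090, 28/111=0.2523, 1/111=0.0090, 78/111=0.7027, 1/111=0.0090
Proportions for Anolis distichus (n=139): 14/139=0.1007, 14/139=0.1007, 9/139=0.0647, 37/139=0.2662, 8/139=0.0576, 16/139=0.1151, 41/139=0.2950
Σp_crisᵢ² = 0.0149² + 0.0149² + 0.0149² + 0.1045² + 0.0448² + 0.4179² + 0.3881² = 0.000222 + 0.000222 + 0.000222 + 0.010920 + 0.002007 + 0.174640 + 0.150622 = 0.338855
B_cris = 1 / 0.338855 = 2.9511
Σp_caroᵢ² = 0.0090² + 0.0090² + 0.0090² + 0.2523² + 0.0090² + 0.7027² + 0.0090² = 0.000081 + 0.000081 + 0.000081 + 0.063655 + 0.000081 + 0.493787 + 0.000081 = 0.557847
B_caro = 1 / 0.557847 = 1.7926
Σp_distᵢ² = 0.1007² + 0.1007² + 0.0647² + 0.2662² + 0.0576² + 0.1151² + 0.2950² = 0.010140 + 0.010140 + 0.004186 + 0.070862 + 0.003318 + 0.013248 + 0.087025 = 0.198919
B_dist = 1 / 0.198919 = 5.0272
Ranking by B (broadest → narrowest): Anolis distichus (5.03) > Anolis cristatellus (2.95) > Anolis carolinensis (1.79)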